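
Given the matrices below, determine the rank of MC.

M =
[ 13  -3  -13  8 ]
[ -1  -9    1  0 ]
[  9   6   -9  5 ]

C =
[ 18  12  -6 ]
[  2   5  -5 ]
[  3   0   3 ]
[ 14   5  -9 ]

First compute MC:
[[301, 181, -174],
 [-33, -57,  54],
 [217, 163, -156]]
Now row reduce the product.
R2 ← R2 + (33/301)·R1: [0, -11184/301, 10512/301]
R3 ← R3 − (31/43)·R1: [0, 1398/43, -1314/43]
R3 ← R3 + (7/8)·R2: [0, 0, 0]
2 nonzero rows, so rank(MC) = 2.

2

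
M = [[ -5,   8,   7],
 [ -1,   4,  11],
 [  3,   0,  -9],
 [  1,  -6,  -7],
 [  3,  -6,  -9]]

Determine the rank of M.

Row reduce to echelon form.
R2 ← R2 − (1/5)·R1: [0, 12/5, 48/5]
R3 ← R3 + (3/5)·R1: [0, 24/5, -24/5]
R4 ← R4 + (1/5)·R1: [0, -22/5, -28/5]
R5 ← R5 + (3/5)·R1: [0, -6/5, -24/5]
R3 ← R3 − (2)·R2: [0, 0, -24]
R4 ← R4 + (11/6)·R2: [0, 0, 12]
R5 ← R5 + (1/2)·R2: [0, 0, 0]
R4 ← R4 + (1/2)·R3: [0, 0, 0]
Echelon form has 3 nonzero rows, so rank(M) = 3.

3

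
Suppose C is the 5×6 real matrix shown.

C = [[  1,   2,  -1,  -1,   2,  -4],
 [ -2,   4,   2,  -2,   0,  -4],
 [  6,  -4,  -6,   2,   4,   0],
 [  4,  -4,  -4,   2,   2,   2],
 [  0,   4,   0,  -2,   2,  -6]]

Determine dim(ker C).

Row reduce to echelon form.
R2 ← R2 + (2)·R1: [0, 8, 0, -4, 4, -12]
R3 ← R3 − (6)·R1: [0, -16, 0, 8, -8, 24]
R4 ← R4 − (4)·R1: [0, -12, 0, 6, -6, 18]
R3 ← R3 + (2)·R2: [0, 0, 0, 0, 0, 0]
R4 ← R4 + (3/2)·R2: [0, 0, 0, 0, 0, 0]
R5 ← R5 − (1/2)·R2: [0, 0, 0, 0, 0, 0]
2 nonzero rows, so rank(C) = 2.
C has 6 columns; by rank–nullity, nullity = 6 − 2 = 4.

4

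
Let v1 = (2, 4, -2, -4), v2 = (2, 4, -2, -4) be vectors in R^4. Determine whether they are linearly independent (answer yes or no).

no

Form the matrix with these vectors as rows and row reduce.
R2 ← R2 − R1: [0, 0, 0, 0]
1 nonzero row, so the 2 vectors span a space of dimension 1.
Since 1 < 2, the vectors are linearly dependent.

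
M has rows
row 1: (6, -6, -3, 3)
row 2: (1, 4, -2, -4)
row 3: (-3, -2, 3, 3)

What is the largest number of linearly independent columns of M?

2

Row reduce to echelon form.
R2 ← R2 − (1/6)·R1: [0, 5, -3/2, -9/2]
R3 ← R3 + (1/2)·R1: [0, -5, 3/2, 9/2]
R3 ← R3 + R2: [0, 0, 0, 0]
Echelon form has 2 nonzero rows, so rank(M) = 2.
The rank gives the maximum number of linearly independent columns: 2.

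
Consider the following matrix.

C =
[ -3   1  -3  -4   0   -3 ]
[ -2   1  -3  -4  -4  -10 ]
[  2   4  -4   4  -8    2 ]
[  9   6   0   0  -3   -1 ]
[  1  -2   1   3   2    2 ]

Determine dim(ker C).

1

Row reduce to echelon form.
R2 ← R2 − (2/3)·R1: [0, 1/3, -1, -4/3, -4, -8]
R3 ← R3 + (2/3)·R1: [0, 14/3, -6, 4/3, -8, 0]
R4 ← R4 + (3)·R1: [0, 9, -9, -12, -3, -10]
R5 ← R5 + (1/3)·R1: [0, -5/3, 0, 5/3, 2, 1]
R3 ← R3 − (14)·R2: [0, 0, 8, 20, 48, 112]
R4 ← R4 − (27)·R2: [0, 0, 18, 24, 105, 206]
R5 ← R5 + (5)·R2: [0, 0, -5, -5, -18, -39]
R4 ← R4 − (9/4)·R3: [0, 0, 0, -21, -3, -46]
R5 ← R5 + (5/8)·R3: [0, 0, 0, 15/2, 12, 31]
R5 ← R5 + (5/14)·R4: [0, 0, 0, 0, 153/14, 102/7]
5 nonzero rows, so rank(C) = 5.
C has 6 columns; by rank–nullity, nullity = 6 − 5 = 1.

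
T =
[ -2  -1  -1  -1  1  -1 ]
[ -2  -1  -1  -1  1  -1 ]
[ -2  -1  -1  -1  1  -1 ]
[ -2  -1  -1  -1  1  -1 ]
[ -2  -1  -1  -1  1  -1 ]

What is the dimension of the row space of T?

Row reduce to echelon form.
R2 ← R2 − R1: [0, 0, 0, 0, 0, 0]
R3 ← R3 − R1: [0, 0, 0, 0, 0, 0]
R4 ← R4 − R1: [0, 0, 0, 0, 0, 0]
R5 ← R5 − R1: [0, 0, 0, 0, 0, 0]
Echelon form has 1 nonzero row, so rank(T) = 1.
The row space has dimension equal to the rank: 1.

1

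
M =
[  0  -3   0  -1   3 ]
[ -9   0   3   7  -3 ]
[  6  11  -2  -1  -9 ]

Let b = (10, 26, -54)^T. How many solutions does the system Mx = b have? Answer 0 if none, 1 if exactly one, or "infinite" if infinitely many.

infinite

Row reduce the augmented matrix [M | b].
Swap R1 ↔ R2
R3 ← R3 + (2/3)·R1: [0, 11, 0, 11/3, -11, -110/3]
R3 ← R3 + (11/3)·R2: [0, 0, 0, 0, 0, 0]
The echelon form has 2 nonzero rows, and every pivot lies in the first 5 columns, so rank(M) = rank([M|b]) = 2.
The system is consistent.
rank = 2 < 5 unknowns, so there are infinitely many solutions.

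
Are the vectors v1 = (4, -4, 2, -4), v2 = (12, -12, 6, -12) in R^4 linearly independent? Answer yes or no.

no

Form the matrix with these vectors as rows and row reduce.
R2 ← R2 − (3)·R1: [0, 0, 0, 0]
1 nonzero row, so the 2 vectors span a space of dimension 1.
Since 1 < 2, the vectors are linearly dependent.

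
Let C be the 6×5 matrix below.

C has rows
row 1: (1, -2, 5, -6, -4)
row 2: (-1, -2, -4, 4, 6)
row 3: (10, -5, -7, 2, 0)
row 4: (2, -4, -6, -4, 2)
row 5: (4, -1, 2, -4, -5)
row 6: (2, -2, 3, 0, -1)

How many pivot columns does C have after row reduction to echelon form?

Row reduce to echelon form.
R2 ← R2 + R1: [0, -4, 1, -2, 2]
R3 ← R3 − (10)·R1: [0, 15, -57, 62, 40]
R4 ← R4 − (2)·R1: [0, 0, -16, 8, 10]
R5 ← R5 − (4)·R1: [0, 7, -18, 20, 11]
R6 ← R6 − (2)·R1: [0, 2, -7, 12, 7]
R3 ← R3 + (15/4)·R2: [0, 0, -213/4, 109/2, 95/2]
R5 ← R5 + (7/4)·R2: [0, 0, -65/4, 33/2, 29/2]
R6 ← R6 + (1/2)·R2: [0, 0, -13/2, 11, 8]
R4 ← R4 − (64/213)·R3: [0, 0, 0, -1784/213, -910/213]
R5 ← R5 − (65/213)·R3: [0, 0, 0, -28/213, 1/213]
R6 ← R6 − (26/213)·R3: [0, 0, 0, 926/213, 469/213]
R5 ← R5 − (7/446)·R4: [0, 0, 0, 0, 16/223]
R6 ← R6 + (463/892)·R4: [0, 0, 0, 0, -7/446]
R6 ← R6 + (7/32)·R5: [0, 0, 0, 0, 0]
Echelon form has 5 nonzero rows, so rank(C) = 5.
Each nonzero row contributes one pivot column: 5 pivot columns.

5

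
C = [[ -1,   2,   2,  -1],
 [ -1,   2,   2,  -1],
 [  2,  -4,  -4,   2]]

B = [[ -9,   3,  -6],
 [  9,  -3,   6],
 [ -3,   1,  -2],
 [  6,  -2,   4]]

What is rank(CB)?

First compute CB:
[[ 15,  -5,  10],
 [ 15,  -5,  10],
 [-30,  10, -20]]
Now row reduce the product.
R2 ← R2 − R1: [0, 0, 0]
R3 ← R3 + (2)·R1: [0, 0, 0]
1 nonzero row, so rank(CB) = 1.

1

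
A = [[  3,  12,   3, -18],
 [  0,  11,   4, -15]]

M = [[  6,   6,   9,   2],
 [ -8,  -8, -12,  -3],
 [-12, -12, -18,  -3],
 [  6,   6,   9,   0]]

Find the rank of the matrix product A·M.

First compute AM:
[[-222, -222, -333, -39],
 [-226, -226, -339, -45]]
Now row reduce the product.
R2 ← R2 − (113/111)·R1: [0, 0, 0, -196/37]
2 nonzero rows, so rank(AM) = 2.

2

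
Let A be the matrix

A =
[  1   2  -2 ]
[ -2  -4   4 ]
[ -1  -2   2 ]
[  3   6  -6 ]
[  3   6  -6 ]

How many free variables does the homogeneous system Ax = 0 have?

2

Row reduce to echelon form.
R2 ← R2 + (2)·R1: [0, 0, 0]
R3 ← R3 + R1: [0, 0, 0]
R4 ← R4 − (3)·R1: [0, 0, 0]
R5 ← R5 − (3)·R1: [0, 0, 0]
1 nonzero row, so rank(A) = 1.
A has 3 columns; by rank–nullity, nullity = 3 − 1 = 2.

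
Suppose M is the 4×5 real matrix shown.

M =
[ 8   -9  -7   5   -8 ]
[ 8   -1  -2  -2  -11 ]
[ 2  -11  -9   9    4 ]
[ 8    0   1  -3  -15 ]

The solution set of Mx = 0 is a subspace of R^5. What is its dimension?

Row reduce to echelon form.
R2 ← R2 − R1: [0, 8, 5, -7, -3]
R3 ← R3 − (1/4)·R1: [0, -35/4, -29/4, 31/4, 6]
R4 ← R4 − R1: [0, 9, 8, -8, -7]
R3 ← R3 + (35/32)·R2: [0, 0, -57/32, 3/32, 87/32]
R4 ← R4 − (9/8)·R2: [0, 0, 19/8, -1/8, -29/8]
R4 ← R4 + (4/3)·R3: [0, 0, 0, 0, 0]
3 nonzero rows, so rank(M) = 3.
M has 5 columns; by rank–nullity, nullity = 5 − 3 = 2.

2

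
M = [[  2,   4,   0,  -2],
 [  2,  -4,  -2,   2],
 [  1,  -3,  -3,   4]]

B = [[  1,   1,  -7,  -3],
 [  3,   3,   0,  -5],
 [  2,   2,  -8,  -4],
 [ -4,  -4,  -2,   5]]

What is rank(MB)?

3

First compute MB:
[[ 22,  22, -10, -36],
 [-22, -22,  -2,  32],
 [-30, -30,   9,  44]]
Now row reduce the product.
R2 ← R2 + R1: [0, 0, -12, -4]
R3 ← R3 + (15/11)·R1: [0, 0, -51/11, -56/11]
R3 ← R3 − (17/44)·R2: [0, 0, 0, -39/11]
3 nonzero rows, so rank(MB) = 3.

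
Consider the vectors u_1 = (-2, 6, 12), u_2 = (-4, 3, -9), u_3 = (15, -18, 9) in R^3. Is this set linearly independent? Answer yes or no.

Form the matrix with these vectors as rows and row reduce.
R2 ← R2 − (2)·R1: [0, -9, -33]
R3 ← R3 + (15/2)·R1: [0, 27, 99]
R3 ← R3 + (3)·R2: [0, 0, 0]
2 nonzero rows, so the 3 vectors span a space of dimension 2.
Since 2 < 3, the vectors are linearly dependent.

no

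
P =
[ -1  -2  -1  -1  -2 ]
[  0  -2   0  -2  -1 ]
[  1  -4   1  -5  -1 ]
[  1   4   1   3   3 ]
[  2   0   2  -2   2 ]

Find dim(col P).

Row reduce to echelon form.
R3 ← R3 + R1: [0, -6, 0, -6, -3]
R4 ← R4 + R1: [0, 2, 0, 2, 1]
R5 ← R5 + (2)·R1: [0, -4, 0, -4, -2]
R3 ← R3 − (3)·R2: [0, 0, 0, 0, 0]
R4 ← R4 + R2: [0, 0, 0, 0, 0]
R5 ← R5 − (2)·R2: [0, 0, 0, 0, 0]
Echelon form has 2 nonzero rows, so rank(P) = 2.
The column space has dimension equal to the rank: 2.

2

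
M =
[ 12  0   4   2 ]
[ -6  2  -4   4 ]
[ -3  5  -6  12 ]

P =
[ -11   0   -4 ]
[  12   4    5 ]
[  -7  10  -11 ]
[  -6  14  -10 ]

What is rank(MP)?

2

First compute MP:
[[-172,  68, -112],
 [ 94,  24,  38],
 [ 63, 128, -17]]
Now row reduce the product.
R2 ← R2 + (47/86)·R1: [0, 2630/43, -998/43]
R3 ← R3 + (63/172)·R1: [0, 6575/43, -2495/43]
R3 ← R3 − (5/2)·R2: [0, 0, 0]
2 nonzero rows, so rank(MP) = 2.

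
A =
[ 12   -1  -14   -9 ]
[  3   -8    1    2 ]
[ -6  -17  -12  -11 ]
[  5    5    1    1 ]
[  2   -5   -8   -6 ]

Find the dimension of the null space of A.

0

Row reduce to echelon form.
R2 ← R2 − (1/4)·R1: [0, -31/4, 9/2, 17/4]
R3 ← R3 + (1/2)·R1: [0, -35/2, -19, -31/2]
R4 ← R4 − (5/12)·R1: [0, 65/12, 41/6, 19/4]
R5 ← R5 − (1/6)·R1: [0, -29/6, -17/3, -9/2]
R3 ← R3 − (70/31)·R2: [0, 0, -904/31, -778/31]
R4 ← R4 + (65/93)·R2: [0, 0, 928/93, 718/93]
R5 ← R5 − (58/93)·R2: [0, 0, -788/93, -665/93]
R4 ← R4 + (116/339)·R3: [0, 0, 0, -98/113]
R5 ← R5 − (197/678)·R3: [0, 0, 0, 16/113]
R5 ← R5 + (8/49)·R4: [0, 0, 0, 0]
4 nonzero rows, so rank(A) = 4.
A has 4 columns; by rank–nullity, nullity = 4 − 4 = 0.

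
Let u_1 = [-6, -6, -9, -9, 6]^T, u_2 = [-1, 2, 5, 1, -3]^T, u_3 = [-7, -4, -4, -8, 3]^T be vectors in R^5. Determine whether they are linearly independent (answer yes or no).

no

Form the matrix with these vectors as rows and row reduce.
R2 ← R2 − (1/6)·R1: [0, 3, 13/2, 5/2, -4]
R3 ← R3 − (7/6)·R1: [0, 3, 13/2, 5/2, -4]
R3 ← R3 − R2: [0, 0, 0, 0, 0]
2 nonzero rows, so the 3 vectors span a space of dimension 2.
Since 2 < 3, the vectors are linearly dependent.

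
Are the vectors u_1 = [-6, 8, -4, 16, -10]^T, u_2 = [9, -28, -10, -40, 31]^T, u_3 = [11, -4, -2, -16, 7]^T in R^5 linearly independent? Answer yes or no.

Form the matrix with these vectors as rows and row reduce.
R2 ← R2 + (3/2)·R1: [0, -16, -16, -16, 16]
R3 ← R3 + (11/6)·R1: [0, 32/3, -28/3, 40/3, -34/3]
R3 ← R3 + (2/3)·R2: [0, 0, -20, 8/3, -2/3]
3 nonzero rows, so the 3 vectors span a space of dimension 3.
Since 3 = 3, the vectors are linearly independent.

yes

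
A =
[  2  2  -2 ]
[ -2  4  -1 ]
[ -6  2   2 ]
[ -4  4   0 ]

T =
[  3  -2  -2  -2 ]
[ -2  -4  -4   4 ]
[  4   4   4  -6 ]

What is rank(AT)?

First compute AT:
[[ -6, -20, -20,  16],
 [-18, -16, -16,  26],
 [-14,  12,  12,   8],
 [-20,  -8,  -8,  24]]
Now row reduce the product.
R2 ← R2 − (3)·R1: [0, 44, 44, -22]
R3 ← R3 − (7/3)·R1: [0, 176/3, 176/3, -88/3]
R4 ← R4 − (10/3)·R1: [0, 176/3, 176/3, -88/3]
R3 ← R3 − (4/3)·R2: [0, 0, 0, 0]
R4 ← R4 − (4/3)·R2: [0, 0, 0, 0]
2 nonzero rows, so rank(AT) = 2.

2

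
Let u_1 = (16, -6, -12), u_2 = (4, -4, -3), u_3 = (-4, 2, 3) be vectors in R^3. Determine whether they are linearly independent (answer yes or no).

Form the matrix with these vectors as rows and row reduce.
R2 ← R2 − (1/4)·R1: [0, -5/2, 0]
R3 ← R3 + (1/4)·R1: [0, 1/2, 0]
R3 ← R3 + (1/5)·R2: [0, 0, 0]
2 nonzero rows, so the 3 vectors span a space of dimension 2.
Since 2 < 3, the vectors are linearly dependent.

no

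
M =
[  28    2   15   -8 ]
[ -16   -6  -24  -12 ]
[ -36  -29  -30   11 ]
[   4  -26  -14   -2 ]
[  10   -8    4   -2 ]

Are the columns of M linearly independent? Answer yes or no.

Row reduce M to echelon form.
R2 ← R2 + (4/7)·R1: [0, -34/7, -108/7, -116/7]
R3 ← R3 + (9/7)·R1: [0, -185/7, -75/7, 5/7]
R4 ← R4 − (1/7)·R1: [0, -184/7, -113/7, -6/7]
R5 ← R5 − (5/14)·R1: [0, -61/7, -19/14, 6/7]
R3 ← R3 − (185/34)·R2: [0, 0, 1245/17, 1545/17]
R4 ← R4 − (92/17)·R2: [0, 0, 1145/17, 1510/17]
R5 ← R5 − (61/34)·R2: [0, 0, 895/34, 520/17]
R4 ← R4 − (229/249)·R3: [0, 0, 0, 435/83]
R5 ← R5 − (179/498)·R3: [0, 0, 0, -345/166]
R5 ← R5 + (23/58)·R4: [0, 0, 0, 0]
4 pivots among 4 columns.
Every column is a pivot column, so the columns are linearly independent.

yes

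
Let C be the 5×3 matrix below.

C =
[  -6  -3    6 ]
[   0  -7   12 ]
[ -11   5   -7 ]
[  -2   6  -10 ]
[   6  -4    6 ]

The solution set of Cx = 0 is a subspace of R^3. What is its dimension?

Row reduce to echelon form.
R3 ← R3 − (11/6)·R1: [0, 21/2, -18]
R4 ← R4 − (1/3)·R1: [0, 7, -12]
R5 ← R5 + R1: [0, -7, 12]
R3 ← R3 + (3/2)·R2: [0, 0, 0]
R4 ← R4 + R2: [0, 0, 0]
R5 ← R5 − R2: [0, 0, 0]
2 nonzero rows, so rank(C) = 2.
C has 3 columns; by rank–nullity, nullity = 3 − 2 = 1.

1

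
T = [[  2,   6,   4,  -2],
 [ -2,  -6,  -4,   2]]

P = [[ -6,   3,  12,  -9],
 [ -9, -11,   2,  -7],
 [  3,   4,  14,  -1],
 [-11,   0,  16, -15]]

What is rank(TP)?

1

First compute TP:
[[-32, -44,  60, -34],
 [ 32,  44, -60,  34]]
Now row reduce the product.
R2 ← R2 + R1: [0, 0, 0, 0]
1 nonzero row, so rank(TP) = 1.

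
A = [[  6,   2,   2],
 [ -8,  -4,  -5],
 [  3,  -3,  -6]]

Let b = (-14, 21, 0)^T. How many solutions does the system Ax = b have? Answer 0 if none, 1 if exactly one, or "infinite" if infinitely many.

infinite

Row reduce the augmented matrix [A | b].
R2 ← R2 + (4/3)·R1: [0, -4/3, -7/3, 7/3]
R3 ← R3 − (1/2)·R1: [0, -4, -7, 7]
R3 ← R3 − (3)·R2: [0, 0, 0, 0]
The echelon form has 2 nonzero rows, and every pivot lies in the first 3 columns, so rank(A) = rank([A|b]) = 2.
The system is consistent.
rank = 2 < 3 unknowns, so there are infinitely many solutions.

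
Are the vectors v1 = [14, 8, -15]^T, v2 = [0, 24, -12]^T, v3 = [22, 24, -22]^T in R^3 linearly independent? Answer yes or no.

yes

Form the matrix with these vectors as rows and row reduce.
R3 ← R3 − (11/7)·R1: [0, 80/7, 11/7]
R3 ← R3 − (10/21)·R2: [0, 0, 51/7]
3 nonzero rows, so the 3 vectors span a space of dimension 3.
Since 3 = 3, the vectors are linearly independent.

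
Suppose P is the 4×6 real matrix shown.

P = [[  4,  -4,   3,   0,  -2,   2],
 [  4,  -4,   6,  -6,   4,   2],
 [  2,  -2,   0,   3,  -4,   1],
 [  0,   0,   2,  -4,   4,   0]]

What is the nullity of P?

4

Row reduce to echelon form.
R2 ← R2 − R1: [0, 0, 3, -6, 6, 0]
R3 ← R3 − (1/2)·R1: [0, 0, -3/2, 3, -3, 0]
R3 ← R3 + (1/2)·R2: [0, 0, 0, 0, 0, 0]
R4 ← R4 − (2/3)·R2: [0, 0, 0, 0, 0, 0]
2 nonzero rows, so rank(P) = 2.
P has 6 columns; by rank–nullity, nullity = 6 − 2 = 4.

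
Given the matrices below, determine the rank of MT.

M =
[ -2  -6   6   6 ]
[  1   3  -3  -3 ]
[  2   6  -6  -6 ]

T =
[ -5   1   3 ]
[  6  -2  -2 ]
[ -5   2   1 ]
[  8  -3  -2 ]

1

First compute MT:
[[ -8,   4,   0],
 [  4,  -2,   0],
 [  8,  -4,   0]]
Now row reduce the product.
R2 ← R2 + (1/2)·R1: [0, 0, 0]
R3 ← R3 + R1: [0, 0, 0]
1 nonzero row, so rank(MT) = 1.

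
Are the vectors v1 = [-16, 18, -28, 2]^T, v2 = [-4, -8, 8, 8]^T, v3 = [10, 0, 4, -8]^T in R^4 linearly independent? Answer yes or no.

Form the matrix with these vectors as rows and row reduce.
R2 ← R2 − (1/4)·R1: [0, -25/2, 15, 15/2]
R3 ← R3 + (5/8)·R1: [0, 45/4, -27/2, -27/4]
R3 ← R3 + (9/10)·R2: [0, 0, 0, 0]
2 nonzero rows, so the 3 vectors span a space of dimension 2.
Since 2 < 3, the vectors are linearly dependent.

no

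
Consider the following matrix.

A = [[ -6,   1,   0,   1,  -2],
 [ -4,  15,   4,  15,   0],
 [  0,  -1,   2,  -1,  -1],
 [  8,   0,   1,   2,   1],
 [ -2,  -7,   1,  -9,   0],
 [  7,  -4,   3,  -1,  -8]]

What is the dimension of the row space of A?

5

Row reduce to echelon form.
R2 ← R2 − (2/3)·R1: [0, 43/3, 4, 43/3, 4/3]
R4 ← R4 + (4/3)·R1: [0, 4/3, 1, 10/3, -5/3]
R5 ← R5 − (1/3)·R1: [0, -22/3, 1, -28/3, 2/3]
R6 ← R6 + (7/6)·R1: [0, -17/6, 3, 1/6, -31/3]
R3 ← R3 + (3/43)·R2: [0, 0, 98/43, 0, -39/43]
R4 ← R4 − (4/43)·R2: [0, 0, 27/43, 2, -77/43]
R5 ← R5 + (22/43)·R2: [0, 0, 131/43, -2, 58/43]
R6 ← R6 + (17/86)·R2: [0, 0, 163/43, 3, -433/43]
R4 ← R4 − (27/98)·R3: [0, 0, 0, 2, -151/98]
R5 ← R5 − (131/98)·R3: [0, 0, 0, -2, 251/98]
R6 ← R6 − (163/98)·R3: [0, 0, 0, 3, -839/98]
R5 ← R5 + R4: [0, 0, 0, 0, 50/49]
R6 ← R6 − (3/2)·R4: [0, 0, 0, 0, -25/4]
R6 ← R6 + (49/8)·R5: [0, 0, 0, 0, 0]
Echelon form has 5 nonzero rows, so rank(A) = 5.
The row space has dimension equal to the rank: 5.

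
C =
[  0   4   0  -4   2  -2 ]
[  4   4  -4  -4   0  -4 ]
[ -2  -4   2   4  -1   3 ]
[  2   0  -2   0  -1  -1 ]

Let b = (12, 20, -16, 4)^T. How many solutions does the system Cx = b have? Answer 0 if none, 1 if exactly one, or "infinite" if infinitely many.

infinite

Row reduce the augmented matrix [C | b].
Swap R1 ↔ R2
R3 ← R3 + (1/2)·R1: [0, -2, 0, 2, -1, 1, -6]
R4 ← R4 − (1/2)·R1: [0, -2, 0, 2, -1, 1, -6]
R3 ← R3 + (1/2)·R2: [0, 0, 0, 0, 0, 0, 0]
R4 ← R4 + (1/2)·R2: [0, 0, 0, 0, 0, 0, 0]
The echelon form has 2 nonzero rows, and every pivot lies in the first 6 columns, so rank(C) = rank([C|b]) = 2.
The system is consistent.
rank = 2 < 6 unknowns, so there are infinitely many solutions.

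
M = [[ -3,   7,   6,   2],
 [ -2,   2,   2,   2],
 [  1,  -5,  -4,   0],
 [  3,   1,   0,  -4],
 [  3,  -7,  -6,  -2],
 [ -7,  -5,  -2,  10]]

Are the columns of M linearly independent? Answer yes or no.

no

Row reduce M to echelon form.
R2 ← R2 − (2/3)·R1: [0, -8/3, -2, 2/3]
R3 ← R3 + (1/3)·R1: [0, -8/3, -2, 2/3]
R4 ← R4 + R1: [0, 8, 6, -2]
R5 ← R5 + R1: [0, 0, 0, 0]
R6 ← R6 − (7/3)·R1: [0, -64/3, -16, 16/3]
R3 ← R3 − R2: [0, 0, 0, 0]
R4 ← R4 + (3)·R2: [0, 0, 0, 0]
R6 ← R6 − (8)·R2: [0, 0, 0, 0]
2 pivots among 4 columns.
Only 2 < 4 pivot columns, so the columns are linearly dependent.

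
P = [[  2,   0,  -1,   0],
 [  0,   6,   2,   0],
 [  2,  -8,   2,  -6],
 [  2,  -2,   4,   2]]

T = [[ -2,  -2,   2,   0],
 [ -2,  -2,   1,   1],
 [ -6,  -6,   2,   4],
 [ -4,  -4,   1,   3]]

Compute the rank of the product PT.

First compute PT:
[[  2,   2,   2,  -4],
 [-24, -24,  10,  14],
 [ 24,  24,  -6, -18],
 [-32, -32,  12,  20]]
Now row reduce the product.
R2 ← R2 + (12)·R1: [0, 0, 34, -34]
R3 ← R3 − (12)·R1: [0, 0, -30, 30]
R4 ← R4 + (16)·R1: [0, 0, 44, -44]
R3 ← R3 + (15/17)·R2: [0, 0, 0, 0]
R4 ← R4 − (22/17)·R2: [0, 0, 0, 0]
2 nonzero rows, so rank(PT) = 2.

2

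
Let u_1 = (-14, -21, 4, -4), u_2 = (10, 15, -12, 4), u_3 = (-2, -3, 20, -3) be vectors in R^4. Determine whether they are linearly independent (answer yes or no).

no

Form the matrix with these vectors as rows and row reduce.
R2 ← R2 + (5/7)·R1: [0, 0, -64/7, 8/7]
R3 ← R3 − (1/7)·R1: [0, 0, 136/7, -17/7]
R3 ← R3 + (17/8)·R2: [0, 0, 0, 0]
2 nonzero rows, so the 3 vectors span a space of dimension 2.
Since 2 < 3, the vectors are linearly dependent.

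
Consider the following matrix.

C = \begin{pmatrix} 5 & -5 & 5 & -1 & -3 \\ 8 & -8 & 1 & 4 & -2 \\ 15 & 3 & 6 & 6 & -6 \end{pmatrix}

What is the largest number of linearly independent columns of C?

3

Row reduce to echelon form.
R2 ← R2 − (8/5)·R1: [0, 0, -7, 28/5, 14/5]
R3 ← R3 − (3)·R1: [0, 18, -9, 9, 3]
Swap R2 ↔ R3
Echelon form has 3 nonzero rows, so rank(C) = 3.
The rank gives the maximum number of linearly independent columns: 3.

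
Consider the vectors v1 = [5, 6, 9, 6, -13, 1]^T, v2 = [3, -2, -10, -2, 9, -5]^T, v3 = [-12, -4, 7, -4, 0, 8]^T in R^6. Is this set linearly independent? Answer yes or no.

Form the matrix with these vectors as rows and row reduce.
R2 ← R2 − (3/5)·R1: [0, -28/5, -77/5, -28/5, 84/5, -28/5]
R3 ← R3 + (12/5)·R1: [0, 52/5, 143/5, 52/5, -156/5, 52/5]
R3 ← R3 + (13/7)·R2: [0, 0, 0, 0, 0, 0]
2 nonzero rows, so the 3 vectors span a space of dimension 2.
Since 2 < 3, the vectors are linearly dependent.

no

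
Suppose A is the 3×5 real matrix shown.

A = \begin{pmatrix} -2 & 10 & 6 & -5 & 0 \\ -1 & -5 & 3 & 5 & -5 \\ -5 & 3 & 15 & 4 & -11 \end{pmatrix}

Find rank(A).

Row reduce to echelon form.
R2 ← R2 − (1/2)·R1: [0, -10, 0, 15/2, -5]
R3 ← R3 − (5/2)·R1: [0, -22, 0, 33/2, -11]
R3 ← R3 − (11/5)·R2: [0, 0, 0, 0, 0]
Echelon form has 2 nonzero rows, so rank(A) = 2.

2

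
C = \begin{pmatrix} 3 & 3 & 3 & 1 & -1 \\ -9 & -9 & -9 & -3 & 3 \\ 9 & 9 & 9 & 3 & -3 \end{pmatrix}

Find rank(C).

1

Row reduce to echelon form.
R2 ← R2 + (3)·R1: [0, 0, 0, 0, 0]
R3 ← R3 − (3)·R1: [0, 0, 0, 0, 0]
Echelon form has 1 nonzero row, so rank(C) = 1.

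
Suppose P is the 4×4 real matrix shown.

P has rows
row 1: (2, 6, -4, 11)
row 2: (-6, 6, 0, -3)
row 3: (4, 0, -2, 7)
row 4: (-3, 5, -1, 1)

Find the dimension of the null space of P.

2

Row reduce to echelon form.
R2 ← R2 + (3)·R1: [0, 24, -12, 30]
R3 ← R3 − (2)·R1: [0, -12, 6, -15]
R4 ← R4 + (3/2)·R1: [0, 14, -7, 35/2]
R3 ← R3 + (1/2)·R2: [0, 0, 0, 0]
R4 ← R4 − (7/12)·R2: [0, 0, 0, 0]
2 nonzero rows, so rank(P) = 2.
P has 4 columns; by rank–nullity, nullity = 4 − 2 = 2.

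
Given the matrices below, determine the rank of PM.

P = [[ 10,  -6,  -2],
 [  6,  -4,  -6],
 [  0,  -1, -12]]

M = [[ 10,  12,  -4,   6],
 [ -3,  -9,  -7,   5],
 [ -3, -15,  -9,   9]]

First compute PM:
[[124, 204,  20,  12],
 [ 90, 198,  58, -38],
 [ 39, 189, 115, -113]]
Now row reduce the product.
R2 ← R2 − (45/62)·R1: [0, 1548/31, 1348/31, -1448/31]
R3 ← R3 − (39/124)·R1: [0, 3870/31, 3370/31, -3620/31]
R3 ← R3 − (5/2)·R2: [0, 0, 0, 0]
2 nonzero rows, so rank(PM) = 2.

2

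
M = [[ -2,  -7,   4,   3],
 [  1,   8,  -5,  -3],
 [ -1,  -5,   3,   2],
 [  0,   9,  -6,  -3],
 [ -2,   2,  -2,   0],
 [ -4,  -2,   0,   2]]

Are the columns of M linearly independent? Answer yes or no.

Row reduce M to echelon form.
R2 ← R2 + (1/2)·R1: [0, 9/2, -3, -3/2]
R3 ← R3 − (1/2)·R1: [0, -3/2, 1, 1/2]
R5 ← R5 − R1: [0, 9, -6, -3]
R6 ← R6 − (2)·R1: [0, 12, -8, -4]
R3 ← R3 + (1/3)·R2: [0, 0, 0, 0]
R4 ← R4 − (2)·R2: [0, 0, 0, 0]
R5 ← R5 − (2)·R2: [0, 0, 0, 0]
R6 ← R6 − (8/3)·R2: [0, 0, 0, 0]
2 pivots among 4 columns.
Only 2 < 4 pivot columns, so the columns are linearly dependent.

no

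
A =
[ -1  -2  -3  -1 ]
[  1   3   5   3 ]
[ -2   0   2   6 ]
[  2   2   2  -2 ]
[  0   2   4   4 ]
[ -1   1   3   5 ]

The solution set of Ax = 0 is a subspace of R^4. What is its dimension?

Row reduce to echelon form.
R2 ← R2 + R1: [0, 1, 2, 2]
R3 ← R3 − (2)·R1: [0, 4, 8, 8]
R4 ← R4 + (2)·R1: [0, -2, -4, -4]
R6 ← R6 − R1: [0, 3, 6, 6]
R3 ← R3 − (4)·R2: [0, 0, 0, 0]
R4 ← R4 + (2)·R2: [0, 0, 0, 0]
R5 ← R5 − (2)·R2: [0, 0, 0, 0]
R6 ← R6 − (3)·R2: [0, 0, 0, 0]
2 nonzero rows, so rank(A) = 2.
A has 4 columns; by rank–nullity, nullity = 4 − 2 = 2.

2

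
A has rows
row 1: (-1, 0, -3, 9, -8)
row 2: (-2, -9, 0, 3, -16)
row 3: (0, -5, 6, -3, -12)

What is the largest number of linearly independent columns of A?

3

Row reduce to echelon form.
R2 ← R2 − (2)·R1: [0, -9, 6, -15, 0]
R3 ← R3 − (5/9)·R2: [0, 0, 8/3, 16/3, -12]
Echelon form has 3 nonzero rows, so rank(A) = 3.
The rank gives the maximum number of linearly independent columns: 3.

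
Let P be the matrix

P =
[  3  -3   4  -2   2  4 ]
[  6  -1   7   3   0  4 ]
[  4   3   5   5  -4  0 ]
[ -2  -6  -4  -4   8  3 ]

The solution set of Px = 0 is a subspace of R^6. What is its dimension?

Row reduce to echelon form.
R2 ← R2 − (2)·R1: [0, 5, -1, 7, -4, -4]
R3 ← R3 − (4/3)·R1: [0, 7, -1/3, 23/3, -20/3, -16/3]
R4 ← R4 + (2/3)·R1: [0, -8, -4/3, -16/3, 28/3, 17/3]
R3 ← R3 − (7/5)·R2: [0, 0, 16/15, -32/15, -16/15, 4/15]
R4 ← R4 + (8/5)·R2: [0, 0, -44/15, 88/15, 44/15, -11/15]
R4 ← R4 + (11/4)·R3: [0, 0, 0, 0, 0, 0]
3 nonzero rows, so rank(P) = 3.
P has 6 columns; by rank–nullity, nullity = 6 − 3 = 3.

3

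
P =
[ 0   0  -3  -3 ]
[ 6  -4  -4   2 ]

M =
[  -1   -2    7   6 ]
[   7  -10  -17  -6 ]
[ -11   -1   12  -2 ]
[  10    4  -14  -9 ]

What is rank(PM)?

2

First compute PM:
[[  3,  -9,   6,  33],
 [ 30,  40,  34,  50]]
Now row reduce the product.
R2 ← R2 − (10)·R1: [0, 130, -26, -280]
2 nonzero rows, so rank(PM) = 2.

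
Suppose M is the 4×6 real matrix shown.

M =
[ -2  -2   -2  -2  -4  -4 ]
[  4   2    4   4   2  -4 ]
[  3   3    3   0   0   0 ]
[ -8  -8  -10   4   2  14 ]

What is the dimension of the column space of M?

Row reduce to echelon form.
R2 ← R2 + (2)·R1: [0, -2, 0, 0, -6, -12]
R3 ← R3 + (3/2)·R1: [0, 0, 0, -3, -6, -6]
R4 ← R4 − (4)·R1: [0, 0, -2, 12, 18, 30]
Swap R3 ↔ R4
Echelon form has 4 nonzero rows, so rank(M) = 4.
The column space has dimension equal to the rank: 4.

4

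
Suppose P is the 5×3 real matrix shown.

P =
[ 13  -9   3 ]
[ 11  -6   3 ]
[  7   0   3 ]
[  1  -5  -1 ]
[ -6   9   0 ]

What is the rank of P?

2

Row reduce to echelon form.
R2 ← R2 − (11/13)·R1: [0, 21/13, 6/13]
R3 ← R3 − (7/13)·R1: [0, 63/13, 18/13]
R4 ← R4 − (1/13)·R1: [0, -56/13, -16/13]
R5 ← R5 + (6/13)·R1: [0, 63/13, 18/13]
R3 ← R3 − (3)·R2: [0, 0, 0]
R4 ← R4 + (8/3)·R2: [0, 0, 0]
R5 ← R5 − (3)·R2: [0, 0, 0]
Echelon form has 2 nonzero rows, so rank(P) = 2.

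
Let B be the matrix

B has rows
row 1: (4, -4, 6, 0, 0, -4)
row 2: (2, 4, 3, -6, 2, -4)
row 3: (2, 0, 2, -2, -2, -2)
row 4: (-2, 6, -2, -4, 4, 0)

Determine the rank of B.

3

Row reduce to echelon form.
R2 ← R2 − (1/2)·R1: [0, 6, 0, -6, 2, -2]
R3 ← R3 − (1/2)·R1: [0, 2, -1, -2, -2, 0]
R4 ← R4 + (1/2)·R1: [0, 4, 1, -4, 4, -2]
R3 ← R3 − (1/3)·R2: [0, 0, -1, 0, -8/3, 2/3]
R4 ← R4 − (2/3)·R2: [0, 0, 1, 0, 8/3, -2/3]
R4 ← R4 + R3: [0, 0, 0, 0, 0, 0]
Echelon form has 3 nonzero rows, so rank(B) = 3.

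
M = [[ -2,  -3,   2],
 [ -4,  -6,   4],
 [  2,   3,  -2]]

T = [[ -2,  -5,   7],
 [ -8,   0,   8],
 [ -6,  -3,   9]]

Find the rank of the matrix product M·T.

First compute MT:
[[ 16,   4, -20],
 [ 32,   8, -40],
 [-16,  -4,  20]]
Now row reduce the product.
R2 ← R2 − (2)·R1: [0, 0, 0]
R3 ← R3 + R1: [0, 0, 0]
1 nonzero row, so rank(MT) = 1.

1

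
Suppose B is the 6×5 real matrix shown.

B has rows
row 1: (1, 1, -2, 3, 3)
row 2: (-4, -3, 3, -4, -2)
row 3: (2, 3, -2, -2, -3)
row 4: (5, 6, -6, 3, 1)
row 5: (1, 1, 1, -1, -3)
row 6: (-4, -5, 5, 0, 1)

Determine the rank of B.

Row reduce to echelon form.
R2 ← R2 + (4)·R1: [0, 1, -5, 8, 10]
R3 ← R3 − (2)·R1: [0, 1, 2, -8, -9]
R4 ← R4 − (5)·R1: [0, 1, 4, -12, -14]
R5 ← R5 − R1: [0, 0, 3, -4, -6]
R6 ← R6 + (4)·R1: [0, -1, -3, 12, 13]
R3 ← R3 − R2: [0, 0, 7, -16, -19]
R4 ← R4 − R2: [0, 0, 9, -20, -24]
R6 ← R6 + R2: [0, 0, -8, 20, 23]
R4 ← R4 − (9/7)·R3: [0, 0, 0, 4/7, 3/7]
R5 ← R5 − (3/7)·R3: [0, 0, 0, 20/7, 15/7]
R6 ← R6 + (8/7)·R3: [0, 0, 0, 12/7, 9/7]
R5 ← R5 − (5)·R4: [0, 0, 0, 0, 0]
R6 ← R6 − (3)·R4: [0, 0, 0, 0, 0]
Echelon form has 4 nonzero rows, so rank(B) = 4.

4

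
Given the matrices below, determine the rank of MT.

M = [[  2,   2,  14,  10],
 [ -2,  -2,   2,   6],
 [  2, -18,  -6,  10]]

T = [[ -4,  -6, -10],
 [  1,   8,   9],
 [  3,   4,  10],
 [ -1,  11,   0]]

First compute MT:
[[ 26, 170, 138],
 [  6,  70,  22],
 [-54, -70, -242]]
Now row reduce the product.
R2 ← R2 − (3/13)·R1: [0, 400/13, -128/13]
R3 ← R3 + (27/13)·R1: [0, 3680/13, 580/13]
R3 ← R3 − (46/5)·R2: [0, 0, 676/5]
3 nonzero rows, so rank(MT) = 3.

3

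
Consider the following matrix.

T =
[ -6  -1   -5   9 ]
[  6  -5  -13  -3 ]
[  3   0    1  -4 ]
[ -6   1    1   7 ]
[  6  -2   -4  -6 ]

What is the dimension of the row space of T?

Row reduce to echelon form.
R2 ← R2 + R1: [0, -6, -18, 6]
R3 ← R3 + (1/2)·R1: [0, -1/2, -3/2, 1/2]
R4 ← R4 − R1: [0, 2, 6, -2]
R5 ← R5 + R1: [0, -3, -9, 3]
R3 ← R3 − (1/12)·R2: [0, 0, 0, 0]
R4 ← R4 + (1/3)·R2: [0, 0, 0, 0]
R5 ← R5 − (1/2)·R2: [0, 0, 0, 0]
Echelon form has 2 nonzero rows, so rank(T) = 2.
The row space has dimension equal to the rank: 2.

2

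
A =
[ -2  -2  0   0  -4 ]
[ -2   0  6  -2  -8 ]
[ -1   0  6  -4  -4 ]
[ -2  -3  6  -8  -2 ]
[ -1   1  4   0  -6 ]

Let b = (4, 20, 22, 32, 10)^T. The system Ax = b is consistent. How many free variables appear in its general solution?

2

Row reduce the augmented matrix [A | b].
R2 ← R2 − R1: [0, 2, 6, -2, -4, 16]
R3 ← R3 − (1/2)·R1: [0, 1, 6, -4, -2, 20]
R4 ← R4 − R1: [0, -1, 6, -8, 2, 28]
R5 ← R5 − (1/2)·R1: [0, 2, 4, 0, -4, 8]
R3 ← R3 − (1/2)·R2: [0, 0, 3, -3, 0, 12]
R4 ← R4 + (1/2)·R2: [0, 0, 9, -9, 0, 36]
R5 ← R5 − R2: [0, 0, -2, 2, 0, -8]
R4 ← R4 − (3)·R3: [0, 0, 0, 0, 0, 0]
R5 ← R5 + (2/3)·R3: [0, 0, 0, 0, 0, 0]
The echelon form has 3 nonzero rows, and every pivot lies in the first 5 columns, so rank(A) = rank([A|b]) = 3.
The system is consistent.
Free variables = (unknowns) − (rank) = 5 − 3 = 2.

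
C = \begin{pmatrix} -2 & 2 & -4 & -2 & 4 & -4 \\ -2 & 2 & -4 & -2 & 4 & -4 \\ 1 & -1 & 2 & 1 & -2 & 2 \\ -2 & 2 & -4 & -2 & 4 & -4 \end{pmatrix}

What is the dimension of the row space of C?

1

Row reduce to echelon form.
R2 ← R2 − R1: [0, 0, 0, 0, 0, 0]
R3 ← R3 + (1/2)·R1: [0, 0, 0, 0, 0, 0]
R4 ← R4 − R1: [0, 0, 0, 0, 0, 0]
Echelon form has 1 nonzero row, so rank(C) = 1.
The row space has dimension equal to the rank: 1.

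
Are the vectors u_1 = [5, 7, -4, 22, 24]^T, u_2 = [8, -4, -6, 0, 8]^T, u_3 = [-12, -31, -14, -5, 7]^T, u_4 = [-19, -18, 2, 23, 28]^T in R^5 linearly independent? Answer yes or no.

Form the matrix with these vectors as rows and row reduce.
R2 ← R2 − (8/5)·R1: [0, -76/5, 2/5, -176/5, -152/5]
R3 ← R3 + (12/5)·R1: [0, -71/5, -118/5, 239/5, 323/5]
R4 ← R4 + (19/5)·R1: [0, 43/5, -66/5, 533/5, 596/5]
R3 ← R3 − (71/76)·R2: [0, 0, -911/38, 1533/19, 93]
R4 ← R4 + (43/76)·R2: [0, 0, -493/38, 1647/19, 102]
R4 ← R4 − (493/911)·R3: [0, 0, 0, 39192/911, 47073/911]
4 nonzero rows, so the 4 vectors span a space of dimension 4.
Since 4 = 4, the vectors are linearly independent.

yes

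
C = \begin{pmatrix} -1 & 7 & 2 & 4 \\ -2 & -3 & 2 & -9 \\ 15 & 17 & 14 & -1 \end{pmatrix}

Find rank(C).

Row reduce to echelon form.
R2 ← R2 − (2)·R1: [0, -17, -2, -17]
R3 ← R3 + (15)·R1: [0, 122, 44, 59]
R3 ← R3 + (122/17)·R2: [0, 0, 504/17, -63]
Echelon form has 3 nonzero rows, so rank(C) = 3.

3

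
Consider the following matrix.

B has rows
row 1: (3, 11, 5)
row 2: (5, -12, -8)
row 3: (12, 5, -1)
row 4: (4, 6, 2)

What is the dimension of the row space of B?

2

Row reduce to echelon form.
R2 ← R2 − (5/3)·R1: [0, -91/3, -49/3]
R3 ← R3 − (4)·R1: [0, -39, -21]
R4 ← R4 − (4/3)·R1: [0, -26/3, -14/3]
R3 ← R3 − (9/7)·R2: [0, 0, 0]
R4 ← R4 − (2/7)·R2: [0, 0, 0]
Echelon form has 2 nonzero rows, so rank(B) = 2.
The row space has dimension equal to the rank: 2.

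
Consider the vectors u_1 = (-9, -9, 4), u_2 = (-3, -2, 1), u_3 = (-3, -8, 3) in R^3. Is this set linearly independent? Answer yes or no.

no

Form the matrix with these vectors as rows and row reduce.
R2 ← R2 − (1/3)·R1: [0, 1, -1/3]
R3 ← R3 − (1/3)·R1: [0, -5, 5/3]
R3 ← R3 + (5)·R2: [0, 0, 0]
2 nonzero rows, so the 3 vectors span a space of dimension 2.
Since 2 < 3, the vectors are linearly dependent.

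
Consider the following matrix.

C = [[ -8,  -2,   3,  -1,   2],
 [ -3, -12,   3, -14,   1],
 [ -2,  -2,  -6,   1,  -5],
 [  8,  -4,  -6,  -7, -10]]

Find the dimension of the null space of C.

Row reduce to echelon form.
R2 ← R2 − (3/8)·R1: [0, -45/4, 15/8, -109/8, 1/4]
R3 ← R3 − (1/4)·R1: [0, -3/2, -27/4, 5/4, -11/2]
R4 ← R4 + R1: [0, -6, -3, -8, -8]
R3 ← R3 − (2/15)·R2: [0, 0, -7, 46/15, -83/15]
R4 ← R4 − (8/15)·R2: [0, 0, -4, -11/15, -122/15]
R4 ← R4 − (4/7)·R3: [0, 0, 0, -87/35, -174/35]
4 nonzero rows, so rank(C) = 4.
C has 5 columns; by rank–nullity, nullity = 5 − 4 = 1.

1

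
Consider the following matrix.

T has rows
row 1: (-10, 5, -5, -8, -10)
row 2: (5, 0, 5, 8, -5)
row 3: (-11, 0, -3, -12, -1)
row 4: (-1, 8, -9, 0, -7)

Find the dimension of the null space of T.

2

Row reduce to echelon form.
R2 ← R2 + (1/2)·R1: [0, 5/2, 5/2, 4, -10]
R3 ← R3 − (11/10)·R1: [0, -11/2, 5/2, -16/5, 10]
R4 ← R4 − (1/10)·R1: [0, 15/2, -17/2, 4/5, -6]
R3 ← R3 + (11/5)·R2: [0, 0, 8, 28/5, -12]
R4 ← R4 − (3)·R2: [0, 0, -16, -56/5, 24]
R4 ← R4 + (2)·R3: [0, 0, 0, 0, 0]
3 nonzero rows, so rank(T) = 3.
T has 5 columns; by rank–nullity, nullity = 5 − 3 = 2.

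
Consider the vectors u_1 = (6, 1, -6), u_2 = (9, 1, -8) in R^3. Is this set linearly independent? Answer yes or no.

Form the matrix with these vectors as rows and row reduce.
R2 ← R2 − (3/2)·R1: [0, -1/2, 1]
2 nonzero rows, so the 2 vectors span a space of dimension 2.
Since 2 = 2, the vectors are linearly independent.

yes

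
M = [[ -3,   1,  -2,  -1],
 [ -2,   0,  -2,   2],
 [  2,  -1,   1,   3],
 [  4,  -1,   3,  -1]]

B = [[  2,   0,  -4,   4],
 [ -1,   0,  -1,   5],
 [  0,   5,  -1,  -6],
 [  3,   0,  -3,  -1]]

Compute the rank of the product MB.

First compute MB:
[[-10, -10,  16,   6],
 [  2, -10,   4,   2],
 [ 14,   5, -17,  -6],
 [  6,  15, -15,  -6]]
Now row reduce the product.
R2 ← R2 + (1/5)·R1: [0, -12, 36/5, 16/5]
R3 ← R3 + (7/5)·R1: [0, -9, 27/5, 12/5]
R4 ← R4 + (3/5)·R1: [0, 9, -27/5, -12/5]
R3 ← R3 − (3/4)·R2: [0, 0, 0, 0]
R4 ← R4 + (3/4)·R2: [0, 0, 0, 0]
2 nonzero rows, so rank(MB) = 2.

2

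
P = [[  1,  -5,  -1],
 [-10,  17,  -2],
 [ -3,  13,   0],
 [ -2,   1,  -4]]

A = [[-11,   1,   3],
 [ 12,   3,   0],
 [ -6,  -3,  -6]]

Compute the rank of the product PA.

First compute PA:
[[-65, -11,   9],
 [326,  47, -18],
 [189,  36,  -9],
 [ 58,  13,  18]]
Now row reduce the product.
R2 ← R2 + (326/65)·R1: [0, -531/65, 1764/65]
R3 ← R3 + (189/65)·R1: [0, 261/65, 1116/65]
R4 ← R4 + (58/65)·R1: [0, 207/65, 1692/65]
R3 ← R3 + (29/59)·R2: [0, 0, 1800/59]
R4 ← R4 + (23/59)·R2: [0, 0, 2160/59]
R4 ← R4 − (6/5)·R3: [0, 0, 0]
3 nonzero rows, so rank(PA) = 3.

3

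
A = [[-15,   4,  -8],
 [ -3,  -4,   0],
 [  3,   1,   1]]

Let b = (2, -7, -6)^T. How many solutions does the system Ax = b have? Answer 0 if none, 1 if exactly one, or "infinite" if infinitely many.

0

Row reduce the augmented matrix [A | b].
R2 ← R2 − (1/5)·R1: [0, -24/5, 8/5, -37/5]
R3 ← R3 + (1/5)·R1: [0, 9/5, -3/5, -28/5]
R3 ← R3 + (3/8)·R2: [0, 0, 0, -67/8]
The echelon form has 3 nonzero rows; the last pivot sits in the augmented column, so rank(A) = 2 but rank([A|b]) = 3.
Since the ranks differ, the system is inconsistent.
It has no solutions.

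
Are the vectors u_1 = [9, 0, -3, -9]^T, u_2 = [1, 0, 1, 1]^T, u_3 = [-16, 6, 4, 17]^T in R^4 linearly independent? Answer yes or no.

Form the matrix with these vectors as rows and row reduce.
R2 ← R2 − (1/9)·R1: [0, 0, 4/3, 2]
R3 ← R3 + (16/9)·R1: [0, 6, -4/3, 1]
Swap R2 ↔ R3
3 nonzero rows, so the 3 vectors span a space of dimension 3.
Since 3 = 3, the vectors are linearly independent.

yes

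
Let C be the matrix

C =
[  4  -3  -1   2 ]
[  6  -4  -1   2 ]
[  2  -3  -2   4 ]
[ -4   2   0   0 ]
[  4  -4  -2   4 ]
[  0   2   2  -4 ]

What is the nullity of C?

Row reduce to echelon form.
R2 ← R2 − (3/2)·R1: [0, 1/2, 1/2, -1]
R3 ← R3 − (1/2)·R1: [0, -3/2, -3/2, 3]
R4 ← R4 + R1: [0, -1, -1, 2]
R5 ← R5 − R1: [0, -1, -1, 2]
R3 ← R3 + (3)·R2: [0, 0, 0, 0]
R4 ← R4 + (2)·R2: [0, 0, 0, 0]
R5 ← R5 + (2)·R2: [0, 0, 0, 0]
R6 ← R6 − (4)·R2: [0, 0, 0, 0]
2 nonzero rows, so rank(C) = 2.
C has 4 columns; by rank–nullity, nullity = 4 − 2 = 2.

2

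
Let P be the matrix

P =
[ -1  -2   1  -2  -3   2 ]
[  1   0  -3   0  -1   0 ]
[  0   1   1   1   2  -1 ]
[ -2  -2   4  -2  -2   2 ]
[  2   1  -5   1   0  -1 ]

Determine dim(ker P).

Row reduce to echelon form.
R2 ← R2 + R1: [0, -2, -2, -2, -4, 2]
R4 ← R4 − (2)·R1: [0, 2, 2, 2, 4, -2]
R5 ← R5 + (2)·R1: [0, -3, -3, -3, -6, 3]
R3 ← R3 + (1/2)·R2: [0, 0, 0, 0, 0, 0]
R4 ← R4 + R2: [0, 0, 0, 0, 0, 0]
R5 ← R5 − (3/2)·R2: [0, 0, 0, 0, 0, 0]
2 nonzero rows, so rank(P) = 2.
P has 6 columns; by rank–nullity, nullity = 6 − 2 = 4.

4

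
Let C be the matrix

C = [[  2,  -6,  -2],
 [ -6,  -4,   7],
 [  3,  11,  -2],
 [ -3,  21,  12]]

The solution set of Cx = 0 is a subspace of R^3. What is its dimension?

Row reduce to echelon form.
R2 ← R2 + (3)·R1: [0, -22, 1]
R3 ← R3 − (3/2)·R1: [0, 20, 1]
R4 ← R4 + (3/2)·R1: [0, 12, 9]
R3 ← R3 + (10/11)·R2: [0, 0, 21/11]
R4 ← R4 + (6/11)·R2: [0, 0, 105/11]
R4 ← R4 − (5)·R3: [0, 0, 0]
3 nonzero rows, so rank(C) = 3.
C has 3 columns; by rank–nullity, nullity = 3 − 3 = 0.

0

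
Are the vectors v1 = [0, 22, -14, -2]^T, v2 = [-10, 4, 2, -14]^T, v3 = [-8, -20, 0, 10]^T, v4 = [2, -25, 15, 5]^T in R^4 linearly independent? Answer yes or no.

no

Form the matrix with these vectors as rows and row reduce.
Swap R1 ↔ R2
R3 ← R3 − (4/5)·R1: [0, -116/5, -8/5, 106/5]
R4 ← R4 + (1/5)·R1: [0, -121/5, 77/5, 11/5]
R3 ← R3 + (58/55)·R2: [0, 0, -180/11, 210/11]
R4 ← R4 + (11/10)·R2: [0, 0, 0, 0]
3 nonzero rows, so the 4 vectors span a space of dimension 3.
Since 3 < 4, the vectors are linearly dependent.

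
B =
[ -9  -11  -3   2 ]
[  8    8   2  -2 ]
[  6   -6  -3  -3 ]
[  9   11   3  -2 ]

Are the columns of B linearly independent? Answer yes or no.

Row reduce B to echelon form.
R2 ← R2 + (8/9)·R1: [0, -16/9, -2/3, -2/9]
R3 ← R3 + (2/3)·R1: [0, -40/3, -5, -5/3]
R4 ← R4 + R1: [0, 0, 0, 0]
R3 ← R3 − (15/2)·R2: [0, 0, 0, 0]
2 pivots among 4 columns.
Only 2 < 4 pivot columns, so the columns are linearly dependent.

no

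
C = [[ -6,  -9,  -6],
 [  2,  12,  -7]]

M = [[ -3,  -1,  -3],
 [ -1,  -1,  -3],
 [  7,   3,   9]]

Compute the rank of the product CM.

2

First compute CM:
[[-15,  -3,  -9],
 [-67, -35, -105]]
Now row reduce the product.
R2 ← R2 − (67/15)·R1: [0, -108/5, -324/5]
2 nonzero rows, so rank(CM) = 2.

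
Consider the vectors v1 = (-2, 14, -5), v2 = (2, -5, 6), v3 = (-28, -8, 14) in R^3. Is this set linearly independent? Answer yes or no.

yes

Form the matrix with these vectors as rows and row reduce.
R2 ← R2 + R1: [0, 9, 1]
R3 ← R3 − (14)·R1: [0, -204, 84]
R3 ← R3 + (68/3)·R2: [0, 0, 320/3]
3 nonzero rows, so the 3 vectors span a space of dimension 3.
Since 3 = 3, the vectors are linearly independent.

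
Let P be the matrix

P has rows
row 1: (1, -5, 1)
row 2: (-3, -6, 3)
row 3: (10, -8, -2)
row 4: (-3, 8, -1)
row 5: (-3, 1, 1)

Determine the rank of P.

2

Row reduce to echelon form.
R2 ← R2 + (3)·R1: [0, -21, 6]
R3 ← R3 − (10)·R1: [0, 42, -12]
R4 ← R4 + (3)·R1: [0, -7, 2]
R5 ← R5 + (3)·R1: [0, -14, 4]
R3 ← R3 + (2)·R2: [0, 0, 0]
R4 ← R4 − (1/3)·R2: [0, 0, 0]
R5 ← R5 − (2/3)·R2: [0, 0, 0]
Echelon form has 2 nonzero rows, so rank(P) = 2.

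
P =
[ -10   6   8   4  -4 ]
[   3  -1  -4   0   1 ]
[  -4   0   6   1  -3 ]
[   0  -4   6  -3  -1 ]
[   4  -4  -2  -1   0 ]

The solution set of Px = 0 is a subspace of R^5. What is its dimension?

Row reduce to echelon form.
R2 ← R2 + (3/10)·R1: [0, 4/5, -8/5, 6/5, -1/5]
R3 ← R3 − (2/5)·R1: [0, -12/5, 14/5, -3/5, -7/5]
R5 ← R5 + (2/5)·R1: [0, -8/5, 6/5, 3/5, -8/5]
R3 ← R3 + (3)·R2: [0, 0, -2, 3, -2]
R4 ← R4 + (5)·R2: [0, 0, -2, 3, -2]
R5 ← R5 + (2)·R2: [0, 0, -2, 3, -2]
R4 ← R4 − R3: [0, 0, 0, 0, 0]
R5 ← R5 − R3: [0, 0, 0, 0, 0]
3 nonzero rows, so rank(P) = 3.
P has 5 columns; by rank–nullity, nullity = 5 − 3 = 2.

2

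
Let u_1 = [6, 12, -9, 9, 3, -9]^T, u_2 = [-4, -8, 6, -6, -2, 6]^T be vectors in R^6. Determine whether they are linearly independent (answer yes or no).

no

Form the matrix with these vectors as rows and row reduce.
R2 ← R2 + (2/3)·R1: [0, 0, 0, 0, 0, 0]
1 nonzero row, so the 2 vectors span a space of dimension 1.
Since 1 < 2, the vectors are linearly dependent.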